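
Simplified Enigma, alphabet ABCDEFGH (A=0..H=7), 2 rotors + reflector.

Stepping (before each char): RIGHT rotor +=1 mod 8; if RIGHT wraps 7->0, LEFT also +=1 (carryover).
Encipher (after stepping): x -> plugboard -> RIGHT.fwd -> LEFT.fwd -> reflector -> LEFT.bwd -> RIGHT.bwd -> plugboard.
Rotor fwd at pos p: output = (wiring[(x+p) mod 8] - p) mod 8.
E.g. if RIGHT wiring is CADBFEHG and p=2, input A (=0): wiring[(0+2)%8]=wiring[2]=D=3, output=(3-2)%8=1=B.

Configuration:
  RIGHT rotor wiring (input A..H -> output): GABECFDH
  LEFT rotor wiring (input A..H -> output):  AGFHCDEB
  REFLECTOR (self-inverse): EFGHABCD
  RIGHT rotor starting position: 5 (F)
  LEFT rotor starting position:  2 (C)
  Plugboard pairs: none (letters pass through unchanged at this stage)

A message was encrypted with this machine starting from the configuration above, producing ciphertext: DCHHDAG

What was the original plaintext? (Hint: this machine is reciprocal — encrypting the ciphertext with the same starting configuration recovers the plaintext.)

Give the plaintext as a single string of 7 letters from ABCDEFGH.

Answer: HFDCFHD

Derivation:
Char 1 ('D'): step: R->6, L=2; D->plug->D->R->C->L->A->refl->E->L'->H->R'->H->plug->H
Char 2 ('C'): step: R->7, L=2; C->plug->C->R->B->L->F->refl->B->L'->D->R'->F->plug->F
Char 3 ('H'): step: R->0, L->3 (L advanced); H->plug->H->R->H->L->C->refl->G->L'->E->R'->D->plug->D
Char 4 ('H'): step: R->1, L=3; H->plug->H->R->F->L->F->refl->B->L'->D->R'->C->plug->C
Char 5 ('D'): step: R->2, L=3; D->plug->D->R->D->L->B->refl->F->L'->F->R'->F->plug->F
Char 6 ('A'): step: R->3, L=3; A->plug->A->R->B->L->H->refl->D->L'->G->R'->H->plug->H
Char 7 ('G'): step: R->4, L=3; G->plug->G->R->F->L->F->refl->B->L'->D->R'->D->plug->D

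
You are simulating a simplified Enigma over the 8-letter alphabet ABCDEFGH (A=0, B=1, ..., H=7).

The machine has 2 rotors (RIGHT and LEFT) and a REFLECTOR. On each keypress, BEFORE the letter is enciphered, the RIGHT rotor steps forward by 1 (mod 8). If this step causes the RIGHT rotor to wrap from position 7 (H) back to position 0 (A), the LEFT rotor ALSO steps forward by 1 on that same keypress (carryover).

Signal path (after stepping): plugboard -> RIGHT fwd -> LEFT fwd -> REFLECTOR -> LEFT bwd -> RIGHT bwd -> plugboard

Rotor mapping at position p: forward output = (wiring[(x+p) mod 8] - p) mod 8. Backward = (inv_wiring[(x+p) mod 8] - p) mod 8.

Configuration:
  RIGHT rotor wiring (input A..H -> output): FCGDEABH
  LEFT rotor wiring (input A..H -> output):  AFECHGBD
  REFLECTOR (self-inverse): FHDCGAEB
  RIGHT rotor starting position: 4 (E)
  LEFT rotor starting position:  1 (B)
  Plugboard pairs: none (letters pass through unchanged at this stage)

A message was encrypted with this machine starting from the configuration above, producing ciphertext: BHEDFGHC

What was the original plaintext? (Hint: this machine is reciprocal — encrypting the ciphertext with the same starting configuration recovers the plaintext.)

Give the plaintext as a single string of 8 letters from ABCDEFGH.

Answer: ECFCEDDB

Derivation:
Char 1 ('B'): step: R->5, L=1; B->plug->B->R->E->L->F->refl->A->L'->F->R'->E->plug->E
Char 2 ('H'): step: R->6, L=1; H->plug->H->R->C->L->B->refl->H->L'->H->R'->C->plug->C
Char 3 ('E'): step: R->7, L=1; E->plug->E->R->E->L->F->refl->A->L'->F->R'->F->plug->F
Char 4 ('D'): step: R->0, L->2 (L advanced); D->plug->D->R->D->L->E->refl->G->L'->G->R'->C->plug->C
Char 5 ('F'): step: R->1, L=2; F->plug->F->R->A->L->C->refl->D->L'->H->R'->E->plug->E
Char 6 ('G'): step: R->2, L=2; G->plug->G->R->D->L->E->refl->G->L'->G->R'->D->plug->D
Char 7 ('H'): step: R->3, L=2; H->plug->H->R->D->L->E->refl->G->L'->G->R'->D->plug->D
Char 8 ('C'): step: R->4, L=2; C->plug->C->R->F->L->B->refl->H->L'->E->R'->B->plug->B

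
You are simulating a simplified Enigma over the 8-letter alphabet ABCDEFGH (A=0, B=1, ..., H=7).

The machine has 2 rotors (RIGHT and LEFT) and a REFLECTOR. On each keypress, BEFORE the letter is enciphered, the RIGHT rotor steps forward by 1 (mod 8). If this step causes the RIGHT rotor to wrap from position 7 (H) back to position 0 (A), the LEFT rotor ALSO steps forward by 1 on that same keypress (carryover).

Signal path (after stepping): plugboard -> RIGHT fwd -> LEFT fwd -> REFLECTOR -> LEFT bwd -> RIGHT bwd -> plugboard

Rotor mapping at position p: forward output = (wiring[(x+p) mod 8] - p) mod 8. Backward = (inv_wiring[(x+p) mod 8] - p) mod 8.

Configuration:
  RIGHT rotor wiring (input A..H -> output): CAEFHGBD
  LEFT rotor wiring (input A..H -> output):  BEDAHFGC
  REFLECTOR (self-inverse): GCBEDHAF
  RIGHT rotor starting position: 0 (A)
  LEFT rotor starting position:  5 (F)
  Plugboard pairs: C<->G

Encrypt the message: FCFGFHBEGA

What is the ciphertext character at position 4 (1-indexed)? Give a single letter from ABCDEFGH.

Char 1 ('F'): step: R->1, L=5; F->plug->F->R->A->L->A->refl->G->L'->F->R'->E->plug->E
Char 2 ('C'): step: R->2, L=5; C->plug->G->R->A->L->A->refl->G->L'->F->R'->C->plug->G
Char 3 ('F'): step: R->3, L=5; F->plug->F->R->H->L->C->refl->B->L'->B->R'->H->plug->H
Char 4 ('G'): step: R->4, L=5; G->plug->C->R->F->L->G->refl->A->L'->A->R'->G->plug->C

C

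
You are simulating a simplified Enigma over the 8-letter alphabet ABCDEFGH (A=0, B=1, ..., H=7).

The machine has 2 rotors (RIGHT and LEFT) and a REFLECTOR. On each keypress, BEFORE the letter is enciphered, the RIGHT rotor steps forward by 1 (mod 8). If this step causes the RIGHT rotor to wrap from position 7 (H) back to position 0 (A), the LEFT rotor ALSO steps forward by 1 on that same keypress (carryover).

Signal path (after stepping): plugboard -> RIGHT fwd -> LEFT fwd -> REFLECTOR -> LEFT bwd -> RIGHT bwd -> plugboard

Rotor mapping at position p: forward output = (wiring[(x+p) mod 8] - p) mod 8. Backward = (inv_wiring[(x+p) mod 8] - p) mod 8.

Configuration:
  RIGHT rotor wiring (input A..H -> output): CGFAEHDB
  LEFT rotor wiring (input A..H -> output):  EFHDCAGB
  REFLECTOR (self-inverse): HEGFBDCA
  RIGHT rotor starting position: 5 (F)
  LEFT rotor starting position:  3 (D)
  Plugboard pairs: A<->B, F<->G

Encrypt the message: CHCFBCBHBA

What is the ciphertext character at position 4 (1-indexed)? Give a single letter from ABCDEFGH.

Char 1 ('C'): step: R->6, L=3; C->plug->C->R->E->L->G->refl->C->L'->G->R'->G->plug->F
Char 2 ('H'): step: R->7, L=3; H->plug->H->R->E->L->G->refl->C->L'->G->R'->D->plug->D
Char 3 ('C'): step: R->0, L->4 (L advanced); C->plug->C->R->F->L->B->refl->E->L'->B->R'->H->plug->H
Char 4 ('F'): step: R->1, L=4; F->plug->G->R->A->L->G->refl->C->L'->C->R'->F->plug->G

G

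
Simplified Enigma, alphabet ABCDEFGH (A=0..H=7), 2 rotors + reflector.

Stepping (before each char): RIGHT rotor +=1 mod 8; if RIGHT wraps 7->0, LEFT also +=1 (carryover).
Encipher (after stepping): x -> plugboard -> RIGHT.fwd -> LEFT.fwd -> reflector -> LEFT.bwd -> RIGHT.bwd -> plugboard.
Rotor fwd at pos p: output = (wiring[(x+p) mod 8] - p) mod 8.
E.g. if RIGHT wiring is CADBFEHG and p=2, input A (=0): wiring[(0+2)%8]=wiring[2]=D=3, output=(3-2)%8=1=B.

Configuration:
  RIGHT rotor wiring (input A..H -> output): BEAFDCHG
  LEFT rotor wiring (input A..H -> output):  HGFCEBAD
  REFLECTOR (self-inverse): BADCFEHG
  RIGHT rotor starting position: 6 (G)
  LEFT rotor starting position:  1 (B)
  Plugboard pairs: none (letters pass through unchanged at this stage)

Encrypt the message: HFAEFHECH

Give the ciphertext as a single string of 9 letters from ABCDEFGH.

Answer: DCCCCEHHB

Derivation:
Char 1 ('H'): step: R->7, L=1; H->plug->H->R->A->L->F->refl->E->L'->B->R'->D->plug->D
Char 2 ('F'): step: R->0, L->2 (L advanced); F->plug->F->R->C->L->C->refl->D->L'->A->R'->C->plug->C
Char 3 ('A'): step: R->1, L=2; A->plug->A->R->D->L->H->refl->G->L'->E->R'->C->plug->C
Char 4 ('E'): step: R->2, L=2; E->plug->E->R->F->L->B->refl->A->L'->B->R'->C->plug->C
Char 5 ('F'): step: R->3, L=2; F->plug->F->R->G->L->F->refl->E->L'->H->R'->C->plug->C
Char 6 ('H'): step: R->4, L=2; H->plug->H->R->B->L->A->refl->B->L'->F->R'->E->plug->E
Char 7 ('E'): step: R->5, L=2; E->plug->E->R->H->L->E->refl->F->L'->G->R'->H->plug->H
Char 8 ('C'): step: R->6, L=2; C->plug->C->R->D->L->H->refl->G->L'->E->R'->H->plug->H
Char 9 ('H'): step: R->7, L=2; H->plug->H->R->A->L->D->refl->C->L'->C->R'->B->plug->B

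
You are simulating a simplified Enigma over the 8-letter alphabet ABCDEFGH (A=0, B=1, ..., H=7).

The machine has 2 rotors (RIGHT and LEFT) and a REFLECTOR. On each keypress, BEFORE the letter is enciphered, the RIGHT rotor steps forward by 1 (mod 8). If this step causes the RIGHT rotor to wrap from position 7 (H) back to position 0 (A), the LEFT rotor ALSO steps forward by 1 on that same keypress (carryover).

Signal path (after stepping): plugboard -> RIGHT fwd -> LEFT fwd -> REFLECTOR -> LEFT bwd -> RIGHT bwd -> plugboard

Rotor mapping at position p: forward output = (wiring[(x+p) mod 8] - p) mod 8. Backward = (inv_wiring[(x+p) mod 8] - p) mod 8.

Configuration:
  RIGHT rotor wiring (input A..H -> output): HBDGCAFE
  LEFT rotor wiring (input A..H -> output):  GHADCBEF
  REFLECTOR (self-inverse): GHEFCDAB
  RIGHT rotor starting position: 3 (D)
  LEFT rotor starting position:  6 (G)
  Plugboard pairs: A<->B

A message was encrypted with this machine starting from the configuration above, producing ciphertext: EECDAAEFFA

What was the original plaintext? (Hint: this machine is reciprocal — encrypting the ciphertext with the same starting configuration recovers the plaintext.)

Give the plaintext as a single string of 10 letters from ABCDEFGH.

Char 1 ('E'): step: R->4, L=6; E->plug->E->R->D->L->B->refl->H->L'->B->R'->C->plug->C
Char 2 ('E'): step: R->5, L=6; E->plug->E->R->E->L->C->refl->E->L'->G->R'->F->plug->F
Char 3 ('C'): step: R->6, L=6; C->plug->C->R->B->L->H->refl->B->L'->D->R'->D->plug->D
Char 4 ('D'): step: R->7, L=6; D->plug->D->R->E->L->C->refl->E->L'->G->R'->H->plug->H
Char 5 ('A'): step: R->0, L->7 (L advanced); A->plug->B->R->B->L->H->refl->B->L'->D->R'->C->plug->C
Char 6 ('A'): step: R->1, L=7; A->plug->B->R->C->L->A->refl->G->L'->A->R'->A->plug->B
Char 7 ('E'): step: R->2, L=7; E->plug->E->R->D->L->B->refl->H->L'->B->R'->A->plug->B
Char 8 ('F'): step: R->3, L=7; F->plug->F->R->E->L->E->refl->C->L'->G->R'->G->plug->G
Char 9 ('F'): step: R->4, L=7; F->plug->F->R->F->L->D->refl->F->L'->H->R'->G->plug->G
Char 10 ('A'): step: R->5, L=7; A->plug->B->R->A->L->G->refl->A->L'->C->R'->D->plug->D

Answer: CFDHCBBGGD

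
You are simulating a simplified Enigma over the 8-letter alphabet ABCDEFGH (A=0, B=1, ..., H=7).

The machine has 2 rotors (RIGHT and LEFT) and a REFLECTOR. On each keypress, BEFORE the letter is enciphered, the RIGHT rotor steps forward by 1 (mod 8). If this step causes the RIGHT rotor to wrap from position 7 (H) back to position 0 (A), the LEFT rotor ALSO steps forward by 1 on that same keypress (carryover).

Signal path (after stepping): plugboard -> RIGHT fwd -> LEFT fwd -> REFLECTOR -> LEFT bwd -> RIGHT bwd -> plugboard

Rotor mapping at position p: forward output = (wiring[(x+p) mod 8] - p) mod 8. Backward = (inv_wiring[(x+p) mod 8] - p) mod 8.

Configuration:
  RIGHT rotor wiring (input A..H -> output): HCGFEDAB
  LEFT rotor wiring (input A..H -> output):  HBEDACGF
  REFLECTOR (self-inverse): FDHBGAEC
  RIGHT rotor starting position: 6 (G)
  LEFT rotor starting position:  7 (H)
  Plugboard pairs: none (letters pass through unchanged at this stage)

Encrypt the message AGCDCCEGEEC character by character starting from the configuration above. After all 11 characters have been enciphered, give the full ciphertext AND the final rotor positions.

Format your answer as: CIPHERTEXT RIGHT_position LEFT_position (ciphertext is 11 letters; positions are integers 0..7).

Answer: DDFBDBGAAHA 1 1

Derivation:
Char 1 ('A'): step: R->7, L=7; A->plug->A->R->C->L->C->refl->H->L'->H->R'->D->plug->D
Char 2 ('G'): step: R->0, L->0 (L advanced); G->plug->G->R->A->L->H->refl->C->L'->F->R'->D->plug->D
Char 3 ('C'): step: R->1, L=0; C->plug->C->R->E->L->A->refl->F->L'->H->R'->F->plug->F
Char 4 ('D'): step: R->2, L=0; D->plug->D->R->B->L->B->refl->D->L'->D->R'->B->plug->B
Char 5 ('C'): step: R->3, L=0; C->plug->C->R->A->L->H->refl->C->L'->F->R'->D->plug->D
Char 6 ('C'): step: R->4, L=0; C->plug->C->R->E->L->A->refl->F->L'->H->R'->B->plug->B
Char 7 ('E'): step: R->5, L=0; E->plug->E->R->F->L->C->refl->H->L'->A->R'->G->plug->G
Char 8 ('G'): step: R->6, L=0; G->plug->G->R->G->L->G->refl->E->L'->C->R'->A->plug->A
Char 9 ('E'): step: R->7, L=0; E->plug->E->R->G->L->G->refl->E->L'->C->R'->A->plug->A
Char 10 ('E'): step: R->0, L->1 (L advanced); E->plug->E->R->E->L->B->refl->D->L'->B->R'->H->plug->H
Char 11 ('C'): step: R->1, L=1; C->plug->C->R->E->L->B->refl->D->L'->B->R'->A->plug->A
Final: ciphertext=DDFBDBGAAHA, RIGHT=1, LEFT=1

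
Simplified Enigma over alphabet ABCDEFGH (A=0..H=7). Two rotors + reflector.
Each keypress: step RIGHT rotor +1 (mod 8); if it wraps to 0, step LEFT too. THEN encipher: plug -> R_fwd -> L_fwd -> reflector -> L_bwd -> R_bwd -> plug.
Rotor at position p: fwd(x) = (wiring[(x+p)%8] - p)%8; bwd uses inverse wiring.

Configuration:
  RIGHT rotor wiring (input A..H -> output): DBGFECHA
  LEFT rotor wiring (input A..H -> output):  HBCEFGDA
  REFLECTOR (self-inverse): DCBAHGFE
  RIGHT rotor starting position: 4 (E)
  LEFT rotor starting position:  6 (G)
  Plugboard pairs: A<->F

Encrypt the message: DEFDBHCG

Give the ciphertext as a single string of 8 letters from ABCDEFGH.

Char 1 ('D'): step: R->5, L=6; D->plug->D->R->G->L->H->refl->E->L'->E->R'->E->plug->E
Char 2 ('E'): step: R->6, L=6; E->plug->E->R->A->L->F->refl->G->L'->F->R'->C->plug->C
Char 3 ('F'): step: R->7, L=6; F->plug->A->R->B->L->C->refl->B->L'->C->R'->C->plug->C
Char 4 ('D'): step: R->0, L->7 (L advanced); D->plug->D->R->F->L->G->refl->F->L'->E->R'->E->plug->E
Char 5 ('B'): step: R->1, L=7; B->plug->B->R->F->L->G->refl->F->L'->E->R'->C->plug->C
Char 6 ('H'): step: R->2, L=7; H->plug->H->R->H->L->E->refl->H->L'->G->R'->F->plug->A
Char 7 ('C'): step: R->3, L=7; C->plug->C->R->H->L->E->refl->H->L'->G->R'->G->plug->G
Char 8 ('G'): step: R->4, L=7; G->plug->G->R->C->L->C->refl->B->L'->A->R'->A->plug->F

Answer: ECCECAGF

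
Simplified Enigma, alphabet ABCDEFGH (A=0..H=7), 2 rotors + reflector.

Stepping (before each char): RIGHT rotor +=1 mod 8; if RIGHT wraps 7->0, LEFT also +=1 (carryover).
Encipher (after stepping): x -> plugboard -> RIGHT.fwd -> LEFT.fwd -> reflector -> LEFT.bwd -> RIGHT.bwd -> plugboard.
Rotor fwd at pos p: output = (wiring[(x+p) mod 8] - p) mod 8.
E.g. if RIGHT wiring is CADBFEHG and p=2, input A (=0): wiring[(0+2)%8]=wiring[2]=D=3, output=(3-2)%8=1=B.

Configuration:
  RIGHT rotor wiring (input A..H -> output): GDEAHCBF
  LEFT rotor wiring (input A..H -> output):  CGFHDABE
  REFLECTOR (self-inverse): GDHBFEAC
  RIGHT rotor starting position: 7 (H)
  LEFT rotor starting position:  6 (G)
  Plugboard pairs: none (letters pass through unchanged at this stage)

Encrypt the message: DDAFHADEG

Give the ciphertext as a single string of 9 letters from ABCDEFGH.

Answer: HEEBACCAH

Derivation:
Char 1 ('D'): step: R->0, L->7 (L advanced); D->plug->D->R->A->L->F->refl->E->L'->F->R'->H->plug->H
Char 2 ('D'): step: R->1, L=7; D->plug->D->R->G->L->B->refl->D->L'->B->R'->E->plug->E
Char 3 ('A'): step: R->2, L=7; A->plug->A->R->C->L->H->refl->C->L'->H->R'->E->plug->E
Char 4 ('F'): step: R->3, L=7; F->plug->F->R->D->L->G->refl->A->L'->E->R'->B->plug->B
Char 5 ('H'): step: R->4, L=7; H->plug->H->R->E->L->A->refl->G->L'->D->R'->A->plug->A
Char 6 ('A'): step: R->5, L=7; A->plug->A->R->F->L->E->refl->F->L'->A->R'->C->plug->C
Char 7 ('D'): step: R->6, L=7; D->plug->D->R->F->L->E->refl->F->L'->A->R'->C->plug->C
Char 8 ('E'): step: R->7, L=7; E->plug->E->R->B->L->D->refl->B->L'->G->R'->A->plug->A
Char 9 ('G'): step: R->0, L->0 (L advanced); G->plug->G->R->B->L->G->refl->A->L'->F->R'->H->plug->H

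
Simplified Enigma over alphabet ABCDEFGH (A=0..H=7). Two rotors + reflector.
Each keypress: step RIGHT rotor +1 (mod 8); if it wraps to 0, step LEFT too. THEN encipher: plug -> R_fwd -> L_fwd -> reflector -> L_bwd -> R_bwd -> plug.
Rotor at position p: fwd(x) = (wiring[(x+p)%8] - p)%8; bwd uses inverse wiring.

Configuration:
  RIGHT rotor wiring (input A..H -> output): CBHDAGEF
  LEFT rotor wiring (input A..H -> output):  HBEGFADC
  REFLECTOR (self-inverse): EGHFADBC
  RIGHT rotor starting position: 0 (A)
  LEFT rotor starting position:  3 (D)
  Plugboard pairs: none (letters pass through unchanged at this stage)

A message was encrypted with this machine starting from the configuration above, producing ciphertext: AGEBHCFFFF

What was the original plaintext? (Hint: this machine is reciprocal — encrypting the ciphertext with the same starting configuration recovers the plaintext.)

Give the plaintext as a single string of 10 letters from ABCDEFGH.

Char 1 ('A'): step: R->1, L=3; A->plug->A->R->A->L->D->refl->F->L'->C->R'->C->plug->C
Char 2 ('G'): step: R->2, L=3; G->plug->G->R->A->L->D->refl->F->L'->C->R'->E->plug->E
Char 3 ('E'): step: R->3, L=3; E->plug->E->R->C->L->F->refl->D->L'->A->R'->A->plug->A
Char 4 ('B'): step: R->4, L=3; B->plug->B->R->C->L->F->refl->D->L'->A->R'->C->plug->C
Char 5 ('H'): step: R->5, L=3; H->plug->H->R->D->L->A->refl->E->L'->F->R'->D->plug->D
Char 6 ('C'): step: R->6, L=3; C->plug->C->R->E->L->H->refl->C->L'->B->R'->E->plug->E
Char 7 ('F'): step: R->7, L=3; F->plug->F->R->B->L->C->refl->H->L'->E->R'->E->plug->E
Char 8 ('F'): step: R->0, L->4 (L advanced); F->plug->F->R->G->L->A->refl->E->L'->B->R'->B->plug->B
Char 9 ('F'): step: R->1, L=4; F->plug->F->R->D->L->G->refl->B->L'->A->R'->A->plug->A
Char 10 ('F'): step: R->2, L=4; F->plug->F->R->D->L->G->refl->B->L'->A->R'->G->plug->G

Answer: CEACDEEBAG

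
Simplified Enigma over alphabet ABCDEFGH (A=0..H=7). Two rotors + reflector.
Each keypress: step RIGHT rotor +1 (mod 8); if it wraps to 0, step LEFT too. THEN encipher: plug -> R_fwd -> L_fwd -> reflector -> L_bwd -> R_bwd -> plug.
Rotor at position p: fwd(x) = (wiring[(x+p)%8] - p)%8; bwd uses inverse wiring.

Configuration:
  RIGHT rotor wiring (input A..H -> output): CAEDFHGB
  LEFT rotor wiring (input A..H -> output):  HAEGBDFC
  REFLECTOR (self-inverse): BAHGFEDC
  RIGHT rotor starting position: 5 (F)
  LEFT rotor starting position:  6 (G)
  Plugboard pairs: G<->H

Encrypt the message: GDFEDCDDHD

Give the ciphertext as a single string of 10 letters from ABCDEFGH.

Answer: HABBEHFCAE

Derivation:
Char 1 ('G'): step: R->6, L=6; G->plug->H->R->B->L->E->refl->F->L'->H->R'->G->plug->H
Char 2 ('D'): step: R->7, L=6; D->plug->D->R->F->L->A->refl->B->L'->C->R'->A->plug->A
Char 3 ('F'): step: R->0, L->7 (L advanced); F->plug->F->R->H->L->G->refl->D->L'->A->R'->B->plug->B
Char 4 ('E'): step: R->1, L=7; E->plug->E->R->G->L->E->refl->F->L'->D->R'->B->plug->B
Char 5 ('D'): step: R->2, L=7; D->plug->D->R->F->L->C->refl->H->L'->E->R'->E->plug->E
Char 6 ('C'): step: R->3, L=7; C->plug->C->R->E->L->H->refl->C->L'->F->R'->G->plug->H
Char 7 ('D'): step: R->4, L=7; D->plug->D->R->F->L->C->refl->H->L'->E->R'->F->plug->F
Char 8 ('D'): step: R->5, L=7; D->plug->D->R->F->L->C->refl->H->L'->E->R'->C->plug->C
Char 9 ('H'): step: R->6, L=7; H->plug->G->R->H->L->G->refl->D->L'->A->R'->A->plug->A
Char 10 ('D'): step: R->7, L=7; D->plug->D->R->F->L->C->refl->H->L'->E->R'->E->plug->E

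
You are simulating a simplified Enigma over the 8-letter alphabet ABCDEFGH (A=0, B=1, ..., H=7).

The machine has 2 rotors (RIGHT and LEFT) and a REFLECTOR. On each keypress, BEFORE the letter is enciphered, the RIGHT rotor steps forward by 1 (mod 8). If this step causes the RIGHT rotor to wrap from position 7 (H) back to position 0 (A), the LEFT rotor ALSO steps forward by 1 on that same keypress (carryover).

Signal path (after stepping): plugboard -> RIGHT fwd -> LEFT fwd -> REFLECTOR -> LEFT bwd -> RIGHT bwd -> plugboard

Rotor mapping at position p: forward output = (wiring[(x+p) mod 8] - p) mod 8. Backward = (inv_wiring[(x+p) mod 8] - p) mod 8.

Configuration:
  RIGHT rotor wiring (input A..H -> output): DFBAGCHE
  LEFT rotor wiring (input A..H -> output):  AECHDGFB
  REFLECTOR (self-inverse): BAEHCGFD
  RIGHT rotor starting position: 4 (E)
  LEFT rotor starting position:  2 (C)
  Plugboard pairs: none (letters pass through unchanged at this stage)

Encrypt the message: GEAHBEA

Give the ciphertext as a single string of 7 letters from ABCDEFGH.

Answer: CDBBGCD

Derivation:
Char 1 ('G'): step: R->5, L=2; G->plug->G->R->D->L->E->refl->C->L'->H->R'->C->plug->C
Char 2 ('E'): step: R->6, L=2; E->plug->E->R->D->L->E->refl->C->L'->H->R'->D->plug->D
Char 3 ('A'): step: R->7, L=2; A->plug->A->R->F->L->H->refl->D->L'->E->R'->B->plug->B
Char 4 ('H'): step: R->0, L->3 (L advanced); H->plug->H->R->E->L->G->refl->F->L'->F->R'->B->plug->B
Char 5 ('B'): step: R->1, L=3; B->plug->B->R->A->L->E->refl->C->L'->D->R'->G->plug->G
Char 6 ('E'): step: R->2, L=3; E->plug->E->R->F->L->F->refl->G->L'->E->R'->C->plug->C
Char 7 ('A'): step: R->3, L=3; A->plug->A->R->F->L->F->refl->G->L'->E->R'->D->plug->D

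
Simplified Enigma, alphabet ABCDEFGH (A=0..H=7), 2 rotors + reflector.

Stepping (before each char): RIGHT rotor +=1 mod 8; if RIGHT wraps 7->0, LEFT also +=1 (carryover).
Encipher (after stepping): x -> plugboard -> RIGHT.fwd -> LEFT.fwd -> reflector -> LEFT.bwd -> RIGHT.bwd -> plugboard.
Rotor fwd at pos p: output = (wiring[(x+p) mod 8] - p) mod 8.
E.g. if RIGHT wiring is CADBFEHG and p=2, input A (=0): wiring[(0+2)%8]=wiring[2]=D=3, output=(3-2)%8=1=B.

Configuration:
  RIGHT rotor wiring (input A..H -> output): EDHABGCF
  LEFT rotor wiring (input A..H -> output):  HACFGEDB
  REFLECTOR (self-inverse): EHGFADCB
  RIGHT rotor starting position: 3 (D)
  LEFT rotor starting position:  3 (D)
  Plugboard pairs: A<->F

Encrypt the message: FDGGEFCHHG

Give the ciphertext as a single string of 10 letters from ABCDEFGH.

Answer: GADAHCGCGH

Derivation:
Char 1 ('F'): step: R->4, L=3; F->plug->A->R->F->L->E->refl->A->L'->D->R'->G->plug->G
Char 2 ('D'): step: R->5, L=3; D->plug->D->R->H->L->H->refl->B->L'->C->R'->F->plug->A
Char 3 ('G'): step: R->6, L=3; G->plug->G->R->D->L->A->refl->E->L'->F->R'->D->plug->D
Char 4 ('G'): step: R->7, L=3; G->plug->G->R->H->L->H->refl->B->L'->C->R'->F->plug->A
Char 5 ('E'): step: R->0, L->4 (L advanced); E->plug->E->R->B->L->A->refl->E->L'->F->R'->H->plug->H
Char 6 ('F'): step: R->1, L=4; F->plug->A->R->C->L->H->refl->B->L'->H->R'->C->plug->C
Char 7 ('C'): step: R->2, L=4; C->plug->C->R->H->L->B->refl->H->L'->C->R'->G->plug->G
Char 8 ('H'): step: R->3, L=4; H->plug->H->R->E->L->D->refl->F->L'->D->R'->C->plug->C
Char 9 ('H'): step: R->4, L=4; H->plug->H->R->E->L->D->refl->F->L'->D->R'->G->plug->G
Char 10 ('G'): step: R->5, L=4; G->plug->G->R->D->L->F->refl->D->L'->E->R'->H->plug->H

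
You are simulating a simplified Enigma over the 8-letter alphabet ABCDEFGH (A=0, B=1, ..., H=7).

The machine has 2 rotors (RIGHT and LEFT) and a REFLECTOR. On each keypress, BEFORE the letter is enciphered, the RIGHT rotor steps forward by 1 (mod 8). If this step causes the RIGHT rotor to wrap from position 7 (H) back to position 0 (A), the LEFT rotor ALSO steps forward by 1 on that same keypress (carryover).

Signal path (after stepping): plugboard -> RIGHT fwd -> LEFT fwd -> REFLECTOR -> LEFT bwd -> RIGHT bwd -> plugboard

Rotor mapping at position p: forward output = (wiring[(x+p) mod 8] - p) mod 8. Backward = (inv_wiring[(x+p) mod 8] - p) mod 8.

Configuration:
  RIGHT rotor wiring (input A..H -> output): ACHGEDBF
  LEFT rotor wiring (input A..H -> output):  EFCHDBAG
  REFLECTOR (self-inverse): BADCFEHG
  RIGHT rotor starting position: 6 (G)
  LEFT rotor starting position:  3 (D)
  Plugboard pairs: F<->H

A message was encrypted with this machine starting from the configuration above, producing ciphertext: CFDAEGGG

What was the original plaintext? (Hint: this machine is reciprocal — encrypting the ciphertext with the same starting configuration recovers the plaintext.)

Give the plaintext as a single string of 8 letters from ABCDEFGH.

Char 1 ('C'): step: R->7, L=3; C->plug->C->R->D->L->F->refl->E->L'->A->R'->D->plug->D
Char 2 ('F'): step: R->0, L->4 (L advanced); F->plug->H->R->F->L->B->refl->A->L'->E->R'->E->plug->E
Char 3 ('D'): step: R->1, L=4; D->plug->D->R->D->L->C->refl->D->L'->H->R'->H->plug->F
Char 4 ('A'): step: R->2, L=4; A->plug->A->R->F->L->B->refl->A->L'->E->R'->B->plug->B
Char 5 ('E'): step: R->3, L=4; E->plug->E->R->C->L->E->refl->F->L'->B->R'->B->plug->B
Char 6 ('G'): step: R->4, L=4; G->plug->G->R->D->L->C->refl->D->L'->H->R'->B->plug->B
Char 7 ('G'): step: R->5, L=4; G->plug->G->R->B->L->F->refl->E->L'->C->R'->F->plug->H
Char 8 ('G'): step: R->6, L=4; G->plug->G->R->G->L->G->refl->H->L'->A->R'->F->plug->H

Answer: DEFBBBHH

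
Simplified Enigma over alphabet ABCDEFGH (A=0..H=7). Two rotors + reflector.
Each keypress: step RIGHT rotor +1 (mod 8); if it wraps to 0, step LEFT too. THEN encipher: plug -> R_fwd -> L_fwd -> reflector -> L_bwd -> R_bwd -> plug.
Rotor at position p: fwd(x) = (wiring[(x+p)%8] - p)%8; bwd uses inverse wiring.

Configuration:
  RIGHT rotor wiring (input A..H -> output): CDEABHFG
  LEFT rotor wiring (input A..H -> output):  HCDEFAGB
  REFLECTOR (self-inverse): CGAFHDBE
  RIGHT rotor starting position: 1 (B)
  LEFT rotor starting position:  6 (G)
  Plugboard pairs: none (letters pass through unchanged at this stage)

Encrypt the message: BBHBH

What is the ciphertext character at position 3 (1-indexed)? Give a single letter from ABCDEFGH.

Char 1 ('B'): step: R->2, L=6; B->plug->B->R->G->L->H->refl->E->L'->D->R'->E->plug->E
Char 2 ('B'): step: R->3, L=6; B->plug->B->R->G->L->H->refl->E->L'->D->R'->E->plug->E
Char 3 ('H'): step: R->4, L=6; H->plug->H->R->E->L->F->refl->D->L'->B->R'->C->plug->C

C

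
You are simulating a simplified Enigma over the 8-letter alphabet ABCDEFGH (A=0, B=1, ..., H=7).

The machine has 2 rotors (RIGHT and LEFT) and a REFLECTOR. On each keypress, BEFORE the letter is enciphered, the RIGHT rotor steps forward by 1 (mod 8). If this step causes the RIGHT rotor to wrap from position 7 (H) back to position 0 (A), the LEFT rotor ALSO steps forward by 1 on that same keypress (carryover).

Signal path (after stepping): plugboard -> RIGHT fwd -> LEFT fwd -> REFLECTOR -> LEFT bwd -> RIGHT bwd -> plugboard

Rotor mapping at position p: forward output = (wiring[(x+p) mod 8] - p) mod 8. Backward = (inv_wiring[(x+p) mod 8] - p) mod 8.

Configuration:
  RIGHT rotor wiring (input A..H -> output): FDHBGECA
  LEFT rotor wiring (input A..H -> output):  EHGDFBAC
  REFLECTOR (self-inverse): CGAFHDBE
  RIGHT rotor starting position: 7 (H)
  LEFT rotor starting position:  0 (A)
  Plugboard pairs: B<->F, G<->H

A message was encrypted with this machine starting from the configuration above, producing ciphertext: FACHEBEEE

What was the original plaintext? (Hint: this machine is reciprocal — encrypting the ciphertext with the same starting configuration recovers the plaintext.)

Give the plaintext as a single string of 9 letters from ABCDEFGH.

Answer: AGDABHCCA

Derivation:
Char 1 ('F'): step: R->0, L->1 (L advanced); F->plug->B->R->D->L->E->refl->H->L'->F->R'->A->plug->A
Char 2 ('A'): step: R->1, L=1; A->plug->A->R->C->L->C->refl->A->L'->E->R'->H->plug->G
Char 3 ('C'): step: R->2, L=1; C->plug->C->R->E->L->A->refl->C->L'->C->R'->D->plug->D
Char 4 ('H'): step: R->3, L=1; H->plug->G->R->A->L->G->refl->B->L'->G->R'->A->plug->A
Char 5 ('E'): step: R->4, L=1; E->plug->E->R->B->L->F->refl->D->L'->H->R'->F->plug->B
Char 6 ('B'): step: R->5, L=1; B->plug->F->R->C->L->C->refl->A->L'->E->R'->G->plug->H
Char 7 ('E'): step: R->6, L=1; E->plug->E->R->B->L->F->refl->D->L'->H->R'->C->plug->C
Char 8 ('E'): step: R->7, L=1; E->plug->E->R->C->L->C->refl->A->L'->E->R'->C->plug->C
Char 9 ('E'): step: R->0, L->2 (L advanced); E->plug->E->R->G->L->C->refl->A->L'->F->R'->A->plug->A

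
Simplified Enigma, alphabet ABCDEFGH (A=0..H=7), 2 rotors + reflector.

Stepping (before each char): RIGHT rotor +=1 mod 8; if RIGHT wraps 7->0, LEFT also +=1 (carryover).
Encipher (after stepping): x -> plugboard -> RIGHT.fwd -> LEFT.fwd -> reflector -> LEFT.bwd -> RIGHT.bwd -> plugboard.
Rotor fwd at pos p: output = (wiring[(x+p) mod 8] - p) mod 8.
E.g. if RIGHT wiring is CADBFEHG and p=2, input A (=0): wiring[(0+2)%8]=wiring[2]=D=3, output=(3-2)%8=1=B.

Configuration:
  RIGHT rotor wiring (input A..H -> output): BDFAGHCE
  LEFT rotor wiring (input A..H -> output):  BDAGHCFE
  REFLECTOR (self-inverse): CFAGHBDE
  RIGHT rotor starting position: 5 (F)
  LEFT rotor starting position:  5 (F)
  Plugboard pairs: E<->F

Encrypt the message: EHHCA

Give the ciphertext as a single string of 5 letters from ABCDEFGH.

Answer: CBCHB

Derivation:
Char 1 ('E'): step: R->6, L=5; E->plug->F->R->C->L->H->refl->E->L'->D->R'->C->plug->C
Char 2 ('H'): step: R->7, L=5; H->plug->H->R->D->L->E->refl->H->L'->C->R'->B->plug->B
Char 3 ('H'): step: R->0, L->6 (L advanced); H->plug->H->R->E->L->C->refl->A->L'->F->R'->C->plug->C
Char 4 ('C'): step: R->1, L=6; C->plug->C->R->H->L->E->refl->H->L'->A->R'->H->plug->H
Char 5 ('A'): step: R->2, L=6; A->plug->A->R->D->L->F->refl->B->L'->G->R'->B->plug->B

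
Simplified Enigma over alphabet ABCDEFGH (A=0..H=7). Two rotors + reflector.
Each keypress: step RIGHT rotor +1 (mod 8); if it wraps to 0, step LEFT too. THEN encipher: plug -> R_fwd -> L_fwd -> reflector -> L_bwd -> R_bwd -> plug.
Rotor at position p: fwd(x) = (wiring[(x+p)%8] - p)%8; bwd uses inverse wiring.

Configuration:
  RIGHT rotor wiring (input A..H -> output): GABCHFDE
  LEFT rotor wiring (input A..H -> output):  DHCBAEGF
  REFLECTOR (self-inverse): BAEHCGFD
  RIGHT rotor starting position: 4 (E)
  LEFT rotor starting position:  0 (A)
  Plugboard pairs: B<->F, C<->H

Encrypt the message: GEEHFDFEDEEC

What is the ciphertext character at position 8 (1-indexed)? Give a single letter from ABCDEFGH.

Char 1 ('G'): step: R->5, L=0; G->plug->G->R->F->L->E->refl->C->L'->C->R'->H->plug->C
Char 2 ('E'): step: R->6, L=0; E->plug->E->R->D->L->B->refl->A->L'->E->R'->F->plug->B
Char 3 ('E'): step: R->7, L=0; E->plug->E->R->D->L->B->refl->A->L'->E->R'->H->plug->C
Char 4 ('H'): step: R->0, L->1 (L advanced); H->plug->C->R->B->L->B->refl->A->L'->C->R'->D->plug->D
Char 5 ('F'): step: R->1, L=1; F->plug->B->R->A->L->G->refl->F->L'->F->R'->H->plug->C
Char 6 ('D'): step: R->2, L=1; D->plug->D->R->D->L->H->refl->D->L'->E->R'->G->plug->G
Char 7 ('F'): step: R->3, L=1; F->plug->B->R->E->L->D->refl->H->L'->D->R'->F->plug->B
Char 8 ('E'): step: R->4, L=1; E->plug->E->R->C->L->A->refl->B->L'->B->R'->B->plug->F

F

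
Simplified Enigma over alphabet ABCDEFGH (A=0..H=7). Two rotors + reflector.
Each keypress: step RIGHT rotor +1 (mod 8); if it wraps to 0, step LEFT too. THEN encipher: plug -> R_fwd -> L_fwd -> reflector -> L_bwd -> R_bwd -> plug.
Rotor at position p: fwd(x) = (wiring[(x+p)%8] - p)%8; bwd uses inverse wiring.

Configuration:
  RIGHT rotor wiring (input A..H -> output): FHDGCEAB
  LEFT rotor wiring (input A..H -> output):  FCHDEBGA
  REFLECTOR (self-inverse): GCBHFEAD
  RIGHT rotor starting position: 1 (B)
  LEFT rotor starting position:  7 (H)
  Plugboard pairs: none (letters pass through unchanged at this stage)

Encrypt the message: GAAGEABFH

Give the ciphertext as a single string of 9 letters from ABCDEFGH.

Char 1 ('G'): step: R->2, L=7; G->plug->G->R->D->L->A->refl->G->L'->B->R'->A->plug->A
Char 2 ('A'): step: R->3, L=7; A->plug->A->R->D->L->A->refl->G->L'->B->R'->C->plug->C
Char 3 ('A'): step: R->4, L=7; A->plug->A->R->G->L->C->refl->B->L'->A->R'->B->plug->B
Char 4 ('G'): step: R->5, L=7; G->plug->G->R->B->L->G->refl->A->L'->D->R'->B->plug->B
Char 5 ('E'): step: R->6, L=7; E->plug->E->R->F->L->F->refl->E->L'->E->R'->G->plug->G
Char 6 ('A'): step: R->7, L=7; A->plug->A->R->C->L->D->refl->H->L'->H->R'->E->plug->E
Char 7 ('B'): step: R->0, L->0 (L advanced); B->plug->B->R->H->L->A->refl->G->L'->G->R'->D->plug->D
Char 8 ('F'): step: R->1, L=0; F->plug->F->R->H->L->A->refl->G->L'->G->R'->A->plug->A
Char 9 ('H'): step: R->2, L=0; H->plug->H->R->F->L->B->refl->C->L'->B->R'->A->plug->A

Answer: ACBBGEDAA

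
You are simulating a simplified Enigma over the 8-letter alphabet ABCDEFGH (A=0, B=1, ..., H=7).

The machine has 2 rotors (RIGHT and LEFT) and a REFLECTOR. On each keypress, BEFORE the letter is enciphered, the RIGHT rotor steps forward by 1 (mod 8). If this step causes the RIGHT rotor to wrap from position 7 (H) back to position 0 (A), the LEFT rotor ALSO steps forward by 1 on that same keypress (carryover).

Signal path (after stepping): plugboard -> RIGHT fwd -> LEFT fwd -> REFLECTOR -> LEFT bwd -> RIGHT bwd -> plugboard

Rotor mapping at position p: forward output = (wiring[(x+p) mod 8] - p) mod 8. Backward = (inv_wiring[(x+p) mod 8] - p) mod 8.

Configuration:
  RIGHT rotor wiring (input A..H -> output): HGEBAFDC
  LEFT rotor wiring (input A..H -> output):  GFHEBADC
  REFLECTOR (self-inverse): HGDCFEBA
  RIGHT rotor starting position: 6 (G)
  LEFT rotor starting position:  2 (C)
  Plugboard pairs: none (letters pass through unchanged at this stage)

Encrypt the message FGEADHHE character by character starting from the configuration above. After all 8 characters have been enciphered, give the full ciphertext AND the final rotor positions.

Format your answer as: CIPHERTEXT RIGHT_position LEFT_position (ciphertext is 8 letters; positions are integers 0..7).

Char 1 ('F'): step: R->7, L=2; F->plug->F->R->B->L->C->refl->D->L'->H->R'->C->plug->C
Char 2 ('G'): step: R->0, L->3 (L advanced); G->plug->G->R->D->L->A->refl->H->L'->E->R'->C->plug->C
Char 3 ('E'): step: R->1, L=3; E->plug->E->R->E->L->H->refl->A->L'->D->R'->B->plug->B
Char 4 ('A'): step: R->2, L=3; A->plug->A->R->C->L->F->refl->E->L'->H->R'->B->plug->B
Char 5 ('D'): step: R->3, L=3; D->plug->D->R->A->L->B->refl->G->L'->B->R'->H->plug->H
Char 6 ('H'): step: R->4, L=3; H->plug->H->R->F->L->D->refl->C->L'->G->R'->D->plug->D
Char 7 ('H'): step: R->5, L=3; H->plug->H->R->D->L->A->refl->H->L'->E->R'->G->plug->G
Char 8 ('E'): step: R->6, L=3; E->plug->E->R->G->L->C->refl->D->L'->F->R'->A->plug->A
Final: ciphertext=CCBBHDGA, RIGHT=6, LEFT=3

Answer: CCBBHDGA 6 3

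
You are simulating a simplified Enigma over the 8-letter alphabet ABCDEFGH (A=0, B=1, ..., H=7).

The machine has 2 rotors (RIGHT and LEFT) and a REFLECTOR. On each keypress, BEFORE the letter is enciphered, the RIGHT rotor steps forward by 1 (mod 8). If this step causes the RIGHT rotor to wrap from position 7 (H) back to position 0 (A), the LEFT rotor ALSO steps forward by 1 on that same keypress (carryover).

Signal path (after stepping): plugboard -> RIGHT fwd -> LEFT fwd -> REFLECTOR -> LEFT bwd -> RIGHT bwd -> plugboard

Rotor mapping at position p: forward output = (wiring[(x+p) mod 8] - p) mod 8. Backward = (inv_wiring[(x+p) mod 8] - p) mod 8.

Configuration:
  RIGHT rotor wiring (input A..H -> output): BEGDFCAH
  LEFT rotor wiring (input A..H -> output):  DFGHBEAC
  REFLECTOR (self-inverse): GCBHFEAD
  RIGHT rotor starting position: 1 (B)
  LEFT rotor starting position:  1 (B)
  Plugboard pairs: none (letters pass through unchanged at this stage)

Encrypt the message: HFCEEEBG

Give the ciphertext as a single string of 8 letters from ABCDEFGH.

Char 1 ('H'): step: R->2, L=1; H->plug->H->R->C->L->G->refl->A->L'->D->R'->C->plug->C
Char 2 ('F'): step: R->3, L=1; F->plug->F->R->G->L->B->refl->C->L'->H->R'->C->plug->C
Char 3 ('C'): step: R->4, L=1; C->plug->C->R->E->L->D->refl->H->L'->F->R'->E->plug->E
Char 4 ('E'): step: R->5, L=1; E->plug->E->R->H->L->C->refl->B->L'->G->R'->G->plug->G
Char 5 ('E'): step: R->6, L=1; E->plug->E->R->A->L->E->refl->F->L'->B->R'->B->plug->B
Char 6 ('E'): step: R->7, L=1; E->plug->E->R->E->L->D->refl->H->L'->F->R'->C->plug->C
Char 7 ('B'): step: R->0, L->2 (L advanced); B->plug->B->R->E->L->G->refl->A->L'->F->R'->E->plug->E
Char 8 ('G'): step: R->1, L=2; G->plug->G->R->G->L->B->refl->C->L'->D->R'->A->plug->A

Answer: CCEGBCEA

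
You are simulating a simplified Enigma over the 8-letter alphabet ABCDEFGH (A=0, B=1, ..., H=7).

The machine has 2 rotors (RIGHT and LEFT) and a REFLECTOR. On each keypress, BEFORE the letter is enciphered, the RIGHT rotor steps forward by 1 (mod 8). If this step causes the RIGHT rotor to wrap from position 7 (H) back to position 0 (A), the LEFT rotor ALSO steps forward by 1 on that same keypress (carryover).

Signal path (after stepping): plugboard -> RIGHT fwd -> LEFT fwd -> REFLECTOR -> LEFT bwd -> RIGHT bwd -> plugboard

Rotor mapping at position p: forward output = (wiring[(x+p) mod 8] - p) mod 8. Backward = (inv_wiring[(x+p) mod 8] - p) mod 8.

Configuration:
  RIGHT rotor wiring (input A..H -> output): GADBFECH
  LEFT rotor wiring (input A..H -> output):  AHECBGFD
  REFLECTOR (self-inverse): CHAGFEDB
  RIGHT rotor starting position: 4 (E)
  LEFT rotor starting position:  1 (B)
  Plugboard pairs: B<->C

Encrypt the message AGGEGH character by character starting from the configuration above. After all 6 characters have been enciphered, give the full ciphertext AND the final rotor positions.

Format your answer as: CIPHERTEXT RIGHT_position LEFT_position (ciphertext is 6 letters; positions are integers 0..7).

Char 1 ('A'): step: R->5, L=1; A->plug->A->R->H->L->H->refl->B->L'->C->R'->C->plug->B
Char 2 ('G'): step: R->6, L=1; G->plug->G->R->H->L->H->refl->B->L'->C->R'->D->plug->D
Char 3 ('G'): step: R->7, L=1; G->plug->G->R->F->L->E->refl->F->L'->E->R'->D->plug->D
Char 4 ('E'): step: R->0, L->2 (L advanced); E->plug->E->R->F->L->B->refl->H->L'->C->R'->G->plug->G
Char 5 ('G'): step: R->1, L=2; G->plug->G->R->G->L->G->refl->D->L'->E->R'->D->plug->D
Char 6 ('H'): step: R->2, L=2; H->plug->H->R->G->L->G->refl->D->L'->E->R'->G->plug->G
Final: ciphertext=BDDGDG, RIGHT=2, LEFT=2

Answer: BDDGDG 2 2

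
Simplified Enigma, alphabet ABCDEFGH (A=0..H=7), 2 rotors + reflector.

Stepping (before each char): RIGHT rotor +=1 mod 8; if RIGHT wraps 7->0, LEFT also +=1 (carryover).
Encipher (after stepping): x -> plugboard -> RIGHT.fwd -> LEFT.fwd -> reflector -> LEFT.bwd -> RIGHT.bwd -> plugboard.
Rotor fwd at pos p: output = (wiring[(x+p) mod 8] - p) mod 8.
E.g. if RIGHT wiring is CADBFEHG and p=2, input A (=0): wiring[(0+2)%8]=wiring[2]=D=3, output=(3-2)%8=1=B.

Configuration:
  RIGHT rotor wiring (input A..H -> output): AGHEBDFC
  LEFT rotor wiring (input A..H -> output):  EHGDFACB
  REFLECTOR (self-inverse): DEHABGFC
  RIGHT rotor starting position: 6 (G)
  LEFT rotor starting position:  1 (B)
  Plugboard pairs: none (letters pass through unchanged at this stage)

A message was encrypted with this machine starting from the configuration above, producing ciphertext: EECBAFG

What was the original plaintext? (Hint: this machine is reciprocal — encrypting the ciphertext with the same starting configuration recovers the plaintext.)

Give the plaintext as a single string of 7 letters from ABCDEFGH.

Char 1 ('E'): step: R->7, L=1; E->plug->E->R->F->L->B->refl->E->L'->D->R'->A->plug->A
Char 2 ('E'): step: R->0, L->2 (L advanced); E->plug->E->R->B->L->B->refl->E->L'->A->R'->A->plug->A
Char 3 ('C'): step: R->1, L=2; C->plug->C->R->D->L->G->refl->F->L'->H->R'->H->plug->H
Char 4 ('B'): step: R->2, L=2; B->plug->B->R->C->L->D->refl->A->L'->E->R'->H->plug->H
Char 5 ('A'): step: R->3, L=2; A->plug->A->R->B->L->B->refl->E->L'->A->R'->C->plug->C
Char 6 ('F'): step: R->4, L=2; F->plug->F->R->C->L->D->refl->A->L'->E->R'->E->plug->E
Char 7 ('G'): step: R->5, L=2; G->plug->G->R->H->L->F->refl->G->L'->D->R'->D->plug->D

Answer: AAHHCED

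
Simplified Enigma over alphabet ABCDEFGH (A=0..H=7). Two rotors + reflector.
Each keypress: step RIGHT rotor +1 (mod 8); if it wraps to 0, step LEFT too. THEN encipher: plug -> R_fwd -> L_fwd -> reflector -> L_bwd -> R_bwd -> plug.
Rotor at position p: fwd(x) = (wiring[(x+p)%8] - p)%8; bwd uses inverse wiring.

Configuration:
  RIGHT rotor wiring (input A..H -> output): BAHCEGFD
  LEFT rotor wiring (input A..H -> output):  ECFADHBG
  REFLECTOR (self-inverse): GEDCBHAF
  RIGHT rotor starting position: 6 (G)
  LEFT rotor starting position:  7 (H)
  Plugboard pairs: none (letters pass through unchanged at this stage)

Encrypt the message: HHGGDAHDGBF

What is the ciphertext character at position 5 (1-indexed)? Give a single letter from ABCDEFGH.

Char 1 ('H'): step: R->7, L=7; H->plug->H->R->G->L->A->refl->G->L'->D->R'->E->plug->E
Char 2 ('H'): step: R->0, L->0 (L advanced); H->plug->H->R->D->L->A->refl->G->L'->H->R'->C->plug->C
Char 3 ('G'): step: R->1, L=0; G->plug->G->R->C->L->F->refl->H->L'->F->R'->E->plug->E
Char 4 ('G'): step: R->2, L=0; G->plug->G->R->H->L->G->refl->A->L'->D->R'->E->plug->E
Char 5 ('D'): step: R->3, L=0; D->plug->D->R->C->L->F->refl->H->L'->F->R'->G->plug->G

G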